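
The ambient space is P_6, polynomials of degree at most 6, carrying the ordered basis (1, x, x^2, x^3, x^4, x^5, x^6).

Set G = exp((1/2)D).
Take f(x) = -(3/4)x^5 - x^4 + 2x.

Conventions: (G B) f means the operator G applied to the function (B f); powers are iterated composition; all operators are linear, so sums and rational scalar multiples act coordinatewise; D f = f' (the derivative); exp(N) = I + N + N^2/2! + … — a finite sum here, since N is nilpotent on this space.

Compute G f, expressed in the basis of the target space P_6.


g(x) = -(3/4)x^5 - (23/8)x^4 - (31/8)x^3 - (39/16)x^2 + (81/64)x + 117/128

order-1 term: -(15/8)x^4 - 2x^3 + 1
order-2 term: -(15/8)x^3 - (3/2)x^2
order-3 term: -(15/16)x^2 - (1/2)x
order-4 term: -(15/64)x - 1/16
order-5 term: -3/128
the series for exp((1/2)D) f terminates at order 5
exp((1/2)D) f = -(3/4)x^5 - (23/8)x^4 - (31/8)x^3 - (39/16)x^2 + (81/64)x + 117/128


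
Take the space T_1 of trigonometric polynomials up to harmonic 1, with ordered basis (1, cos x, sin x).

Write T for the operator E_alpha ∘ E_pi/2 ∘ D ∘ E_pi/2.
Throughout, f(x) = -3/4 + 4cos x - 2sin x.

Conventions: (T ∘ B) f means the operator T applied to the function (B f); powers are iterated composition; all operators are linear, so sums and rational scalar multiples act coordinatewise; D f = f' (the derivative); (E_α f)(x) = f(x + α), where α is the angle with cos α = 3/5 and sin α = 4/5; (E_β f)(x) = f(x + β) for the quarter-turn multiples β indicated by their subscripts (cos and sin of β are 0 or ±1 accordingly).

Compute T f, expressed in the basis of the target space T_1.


E_pi/2 f = -3/4 - 2cos x - 4sin x
D E_pi/2 f = -4cos x + 2sin x
E_pi/2 (D ∘ E_pi/2) f = 2cos x + 4sin x
E_alpha E_pi/2 (D ∘ E_pi/2) f = (22/5)cos x + (4/5)sin x

the result is g(x) = (22/5)cos x + (4/5)sin x


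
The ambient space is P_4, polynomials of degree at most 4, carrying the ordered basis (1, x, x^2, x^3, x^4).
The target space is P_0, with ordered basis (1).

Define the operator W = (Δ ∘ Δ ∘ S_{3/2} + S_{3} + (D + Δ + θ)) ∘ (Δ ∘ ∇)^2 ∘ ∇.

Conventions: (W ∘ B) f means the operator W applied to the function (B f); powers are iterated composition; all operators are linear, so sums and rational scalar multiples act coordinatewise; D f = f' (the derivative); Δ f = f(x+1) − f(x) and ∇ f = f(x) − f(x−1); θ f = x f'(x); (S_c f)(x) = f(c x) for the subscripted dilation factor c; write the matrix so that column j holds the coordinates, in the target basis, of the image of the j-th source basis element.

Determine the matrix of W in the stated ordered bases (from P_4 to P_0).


image of 1: 0
image of x: 0
image of x^2: 0
image of x^3: 0
image of x^4: 0
each image's coordinates form column j of the matrix

the matrix is [[0, 0, 0, 0, 0]] (rows listed top to bottom)


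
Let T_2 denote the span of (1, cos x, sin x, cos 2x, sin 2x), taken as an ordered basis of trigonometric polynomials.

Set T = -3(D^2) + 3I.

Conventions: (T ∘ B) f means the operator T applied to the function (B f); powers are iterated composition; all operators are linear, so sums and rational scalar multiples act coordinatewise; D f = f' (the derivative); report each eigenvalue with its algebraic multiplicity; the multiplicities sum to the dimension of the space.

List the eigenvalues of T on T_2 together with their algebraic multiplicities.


λ = 3 (multiplicity 1), λ = 6 (multiplicity 2), λ = 15 (multiplicity 2)

image of 1: 3
image of cos x: 6cos x
image of sin x: 6sin x
image of cos 2x: 15cos 2x
image of sin 2x: 15sin 2x
the matrix is diagonal; its diagonal is (3, 6, 6, 15, 15)
for a triangular matrix the eigenvalues are the diagonal entries, with algebraic multiplicity their repetition count


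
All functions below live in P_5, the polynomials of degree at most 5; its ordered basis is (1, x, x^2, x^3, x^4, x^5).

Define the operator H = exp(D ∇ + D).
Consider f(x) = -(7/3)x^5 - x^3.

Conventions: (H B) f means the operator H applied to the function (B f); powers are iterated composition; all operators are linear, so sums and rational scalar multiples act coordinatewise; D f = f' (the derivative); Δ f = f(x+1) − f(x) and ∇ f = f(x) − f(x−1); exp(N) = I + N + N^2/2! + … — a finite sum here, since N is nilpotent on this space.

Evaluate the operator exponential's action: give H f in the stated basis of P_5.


order-1 term: -(35/3)x^4 - (140/3)x^3 + 67x^2 - (158/3)x + 44/3
order-2 term: -(70/3)x^3 - 140x^2 - 3x + 262/3
order-3 term: -(70/3)x^2 - 140x - 71
order-4 term: -(35/3)x - 140/3
order-5 term: -7/3
the series for exp(D ∇ + D) f terminates at order 5
exp(D ∇ + D) f = -(7/3)x^5 - (35/3)x^4 - 71x^3 - (289/3)x^2 - (622/3)x - 18

the result is g(x) = -(7/3)x^5 - (35/3)x^4 - 71x^3 - (289/3)x^2 - (622/3)x - 18


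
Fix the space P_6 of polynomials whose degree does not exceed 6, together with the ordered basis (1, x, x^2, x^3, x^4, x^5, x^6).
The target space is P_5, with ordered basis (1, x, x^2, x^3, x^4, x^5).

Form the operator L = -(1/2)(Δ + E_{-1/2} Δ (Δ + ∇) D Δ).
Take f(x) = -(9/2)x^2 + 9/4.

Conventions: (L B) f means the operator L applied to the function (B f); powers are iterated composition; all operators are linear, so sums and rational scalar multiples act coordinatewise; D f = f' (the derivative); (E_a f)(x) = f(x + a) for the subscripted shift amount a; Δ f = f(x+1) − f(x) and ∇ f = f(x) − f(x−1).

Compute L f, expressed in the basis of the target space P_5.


g(x) = (9/2)x + 9/4

Δ f = -9x - 9/2
Δ f = -9x - 9/2
D Δ f = -9
Δ (D Δ) f = 0
∇ (D Δ) f = 0
(Δ + ∇) (D Δ) f = 0
Δ (Δ + ∇) (D Δ) f = 0
E_{-1/2} Δ (Δ + ∇) (D Δ) f = 0
(Δ + E_{-1/2} Δ (Δ + ∇) D Δ) f = -9x - 9/2
(-(1/2)(Δ + E_{-1/2} Δ (Δ + ∇) D Δ)) f = (9/2)x + 9/4


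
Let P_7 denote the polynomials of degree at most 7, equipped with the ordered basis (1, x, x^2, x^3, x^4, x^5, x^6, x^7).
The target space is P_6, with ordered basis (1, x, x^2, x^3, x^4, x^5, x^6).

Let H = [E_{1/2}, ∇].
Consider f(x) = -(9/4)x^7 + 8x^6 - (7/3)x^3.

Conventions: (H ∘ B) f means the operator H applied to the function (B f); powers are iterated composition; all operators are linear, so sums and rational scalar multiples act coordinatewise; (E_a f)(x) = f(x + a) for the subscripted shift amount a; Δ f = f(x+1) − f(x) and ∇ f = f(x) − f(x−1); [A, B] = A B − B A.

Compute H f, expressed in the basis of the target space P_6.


g(x) = 0

∇ f = -(63/4)x^6 + (381/4)x^5 - (795/4)x^4 + (955/4)x^3 - (697/4)x^2 + (283/4)x - 151/12
E_{1/2} ∇ f = -(63/4)x^6 + 48x^5 - (315/16)x^4 + 40x^3 - (637/64)x^2 + 3x - 475/768
E_{1/2} f = -(9/4)x^7 + (1/8)x^6 + (195/16)x^5 + (645/32)x^4 + (2447/192)x^3 + (323/128)x^2 - (127/256)x - 283/1536
∇ E_{1/2} f = -(63/4)x^6 + 48x^5 - (315/16)x^4 + 40x^3 - (637/64)x^2 + 3x - 475/768
[E_{1/2}, ∇] f = 0


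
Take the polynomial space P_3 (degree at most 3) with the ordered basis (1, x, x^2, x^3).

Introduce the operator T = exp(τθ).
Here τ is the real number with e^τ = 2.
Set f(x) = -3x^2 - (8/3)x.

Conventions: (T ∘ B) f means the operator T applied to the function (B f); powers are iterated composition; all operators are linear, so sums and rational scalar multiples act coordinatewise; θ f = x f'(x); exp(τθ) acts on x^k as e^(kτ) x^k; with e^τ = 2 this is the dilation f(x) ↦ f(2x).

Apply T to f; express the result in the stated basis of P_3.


exp(τθ) x^k = e^(kτ) x^k; with e^τ = 2 this sends x^k to 2^k x^k
x ↦ 2 x
x^2 ↦ 4 x^2
applying this coordinatewise to f: exp(τθ) f = -12x^2 - (16/3)x

the image equals g(x) = -12x^2 - (16/3)x


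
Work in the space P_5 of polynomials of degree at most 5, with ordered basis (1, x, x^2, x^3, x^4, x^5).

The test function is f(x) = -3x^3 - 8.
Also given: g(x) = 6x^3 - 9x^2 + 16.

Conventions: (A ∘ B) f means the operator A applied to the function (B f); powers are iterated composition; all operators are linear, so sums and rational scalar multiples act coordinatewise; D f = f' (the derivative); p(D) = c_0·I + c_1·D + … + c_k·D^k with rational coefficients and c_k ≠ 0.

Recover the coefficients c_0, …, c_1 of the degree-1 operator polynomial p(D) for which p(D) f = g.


D^0 f = -3x^3 - 8
D^1 f = -9x^2
matching coefficients of g against c_0 f + c_1 Df + … from the top degree down determines the c_i
solution: c_0 = -2, c_1 = 1

c_0 = -2, c_1 = 1


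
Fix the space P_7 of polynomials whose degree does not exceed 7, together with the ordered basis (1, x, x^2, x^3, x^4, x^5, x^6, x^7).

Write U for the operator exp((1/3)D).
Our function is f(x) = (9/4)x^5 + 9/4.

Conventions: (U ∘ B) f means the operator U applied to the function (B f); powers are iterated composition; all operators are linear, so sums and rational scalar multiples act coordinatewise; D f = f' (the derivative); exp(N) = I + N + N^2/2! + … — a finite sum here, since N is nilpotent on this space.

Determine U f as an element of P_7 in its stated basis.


the result is g(x) = (9/4)x^5 + (15/4)x^4 + (5/2)x^3 + (5/6)x^2 + (5/36)x + 61/27

order-1 term: (15/4)x^4
order-2 term: (5/2)x^3
order-3 term: (5/6)x^2
order-4 term: (5/36)x
order-5 term: 1/108
the series for exp((1/3)D) f terminates at order 5
exp((1/3)D) f = (9/4)x^5 + (15/4)x^4 + (5/2)x^3 + (5/6)x^2 + (5/36)x + 61/27


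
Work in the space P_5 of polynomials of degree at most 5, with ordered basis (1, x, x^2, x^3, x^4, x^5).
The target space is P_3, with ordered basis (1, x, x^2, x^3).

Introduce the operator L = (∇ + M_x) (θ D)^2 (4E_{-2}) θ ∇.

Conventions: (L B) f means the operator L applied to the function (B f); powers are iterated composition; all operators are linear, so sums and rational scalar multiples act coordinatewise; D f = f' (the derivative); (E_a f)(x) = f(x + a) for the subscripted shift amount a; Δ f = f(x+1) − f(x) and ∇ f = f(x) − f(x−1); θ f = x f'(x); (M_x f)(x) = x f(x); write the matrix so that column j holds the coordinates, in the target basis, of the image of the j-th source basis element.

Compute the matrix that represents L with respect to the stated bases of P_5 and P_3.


image of 1: 0
image of x: 0
image of x^2: 0
image of x^3: 0
image of x^4: 576x^2 + 576
image of x^5: 5760x^3 - 9120x^2 + 11520x - 14880
each image's coordinates form column j of the matrix

the matrix is [[0, 0, 0, 0, 576, -14880]; [0, 0, 0, 0, 0, 11520]; [0, 0, 0, 0, 576, -9120]; [0, 0, 0, 0, 0, 5760]] (rows listed top to bottom)


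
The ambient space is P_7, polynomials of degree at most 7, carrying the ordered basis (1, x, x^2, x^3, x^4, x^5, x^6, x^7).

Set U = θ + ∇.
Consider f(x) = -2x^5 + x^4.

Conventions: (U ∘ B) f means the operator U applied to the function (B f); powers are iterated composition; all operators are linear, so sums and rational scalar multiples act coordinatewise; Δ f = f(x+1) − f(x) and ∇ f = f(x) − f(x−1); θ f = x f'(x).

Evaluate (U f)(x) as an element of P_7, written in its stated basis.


the image equals g(x) = -10x^5 - 6x^4 + 24x^3 - 26x^2 + 14x - 3

θ f = -10x^5 + 4x^4
∇ f = -10x^4 + 24x^3 - 26x^2 + 14x - 3
(θ + ∇) f = -10x^5 - 6x^4 + 24x^3 - 26x^2 + 14x - 3


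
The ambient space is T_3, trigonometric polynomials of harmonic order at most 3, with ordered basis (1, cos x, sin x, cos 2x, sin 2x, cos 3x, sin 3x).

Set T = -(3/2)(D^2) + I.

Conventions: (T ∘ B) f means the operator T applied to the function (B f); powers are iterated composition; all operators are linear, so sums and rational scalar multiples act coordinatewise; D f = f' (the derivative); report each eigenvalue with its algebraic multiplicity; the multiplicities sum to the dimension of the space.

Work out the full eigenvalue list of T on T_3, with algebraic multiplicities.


image of 1: 1
image of cos x: (5/2)cos x
image of sin x: (5/2)sin x
image of cos 2x: 7cos 2x
image of sin 2x: 7sin 2x
image of cos 3x: (29/2)cos 3x
image of sin 3x: (29/2)sin 3x
the matrix is diagonal; its diagonal is (1, 5/2, 5/2, 7, 7, 29/2, 29/2)
for a triangular matrix the eigenvalues are the diagonal entries, with algebraic multiplicity their repetition count

λ = 1 (multiplicity 1), λ = 5/2 (multiplicity 2), λ = 7 (multiplicity 2), λ = 29/2 (multiplicity 2)


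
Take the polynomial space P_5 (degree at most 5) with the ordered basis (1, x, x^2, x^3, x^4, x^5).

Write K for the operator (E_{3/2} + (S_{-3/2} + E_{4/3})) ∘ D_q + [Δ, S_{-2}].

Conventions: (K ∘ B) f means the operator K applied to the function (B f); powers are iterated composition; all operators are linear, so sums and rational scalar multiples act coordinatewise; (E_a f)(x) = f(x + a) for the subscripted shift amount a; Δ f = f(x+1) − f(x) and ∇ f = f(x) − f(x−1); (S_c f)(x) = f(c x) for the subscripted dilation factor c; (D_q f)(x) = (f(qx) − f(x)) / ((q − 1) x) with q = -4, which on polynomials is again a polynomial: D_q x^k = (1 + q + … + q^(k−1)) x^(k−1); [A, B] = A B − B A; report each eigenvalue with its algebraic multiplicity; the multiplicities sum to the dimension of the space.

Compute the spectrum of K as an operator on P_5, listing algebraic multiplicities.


image of 1: 0
image of x: 0
image of x^2: (21/2)x - 11/2
image of x^3: (77/4)x^2 + (167/3)x + 1561/36
image of x^4: (1329/8)x^3 - (723/2)x^2 - (2177/4)x - 20017/72
image of x^5: (19325/16)x^4 + (6250/3)x^3 + (27565/6)x^2 + (246305/54)x + 2141917/1296
the matrix is upper triangular; its diagonal is (0, 0, 0, 0, 0, 0)
for a triangular matrix the eigenvalues are the diagonal entries, with algebraic multiplicity their repetition count

λ = 0 (multiplicity 6)


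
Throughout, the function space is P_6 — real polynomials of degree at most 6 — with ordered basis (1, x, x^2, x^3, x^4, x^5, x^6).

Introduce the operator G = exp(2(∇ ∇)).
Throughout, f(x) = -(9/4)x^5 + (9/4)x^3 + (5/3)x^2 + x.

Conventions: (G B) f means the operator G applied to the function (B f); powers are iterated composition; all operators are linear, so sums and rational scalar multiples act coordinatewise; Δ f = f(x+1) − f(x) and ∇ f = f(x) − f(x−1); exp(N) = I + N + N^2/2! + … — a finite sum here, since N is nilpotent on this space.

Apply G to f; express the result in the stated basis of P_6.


the image equals g(x) = -(9/4)x^5 - (351/4)x^3 + (815/3)x^2 - 827x + 3584/3

order-1 term: -90x^3 + 270x^2 - 288x + 344/3
order-2 term: -540x + 1080
the series for exp(2(∇ ∇)) f terminates at order 2
exp(2(∇ ∇)) f = -(9/4)x^5 - (351/4)x^3 + (815/3)x^2 - 827x + 3584/3


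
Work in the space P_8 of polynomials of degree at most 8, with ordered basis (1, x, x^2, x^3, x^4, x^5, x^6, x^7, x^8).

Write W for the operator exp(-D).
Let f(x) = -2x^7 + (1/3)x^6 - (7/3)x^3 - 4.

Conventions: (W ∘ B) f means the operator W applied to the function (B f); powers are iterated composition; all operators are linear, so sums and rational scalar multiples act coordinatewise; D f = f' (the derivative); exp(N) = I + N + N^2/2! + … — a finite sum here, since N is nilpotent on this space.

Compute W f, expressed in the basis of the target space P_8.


order-1 term: 14x^6 - 2x^5 + 7x^2
order-2 term: -42x^5 + 5x^4 - 7x
order-3 term: 70x^4 - (20/3)x^3 + 7/3
order-4 term: -70x^3 + 5x^2
order-5 term: 42x^2 - 2x
order-6 term: -14x + 1/3
order-7 term: 2
the series for exp(-D) f terminates at order 7
exp(-D) f = -2x^7 + (43/3)x^6 - 44x^5 + 75x^4 - 79x^3 + 54x^2 - 23x + 2/3

the image equals g(x) = -2x^7 + (43/3)x^6 - 44x^5 + 75x^4 - 79x^3 + 54x^2 - 23x + 2/3


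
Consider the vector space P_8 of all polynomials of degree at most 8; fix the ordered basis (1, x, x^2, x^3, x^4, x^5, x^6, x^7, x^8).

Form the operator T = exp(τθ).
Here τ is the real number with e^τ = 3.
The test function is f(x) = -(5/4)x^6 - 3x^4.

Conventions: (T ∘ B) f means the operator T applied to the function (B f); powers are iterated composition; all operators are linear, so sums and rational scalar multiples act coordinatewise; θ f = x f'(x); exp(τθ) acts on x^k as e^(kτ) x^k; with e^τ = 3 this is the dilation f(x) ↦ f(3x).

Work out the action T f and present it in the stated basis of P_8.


exp(τθ) x^k = e^(kτ) x^k; with e^τ = 3 this sends x^k to 3^k x^k
x^4 ↦ 81 x^4
x^6 ↦ 729 x^6
applying this coordinatewise to f: exp(τθ) f = -(3645/4)x^6 - 243x^4

the image equals g(x) = -(3645/4)x^6 - 243x^4


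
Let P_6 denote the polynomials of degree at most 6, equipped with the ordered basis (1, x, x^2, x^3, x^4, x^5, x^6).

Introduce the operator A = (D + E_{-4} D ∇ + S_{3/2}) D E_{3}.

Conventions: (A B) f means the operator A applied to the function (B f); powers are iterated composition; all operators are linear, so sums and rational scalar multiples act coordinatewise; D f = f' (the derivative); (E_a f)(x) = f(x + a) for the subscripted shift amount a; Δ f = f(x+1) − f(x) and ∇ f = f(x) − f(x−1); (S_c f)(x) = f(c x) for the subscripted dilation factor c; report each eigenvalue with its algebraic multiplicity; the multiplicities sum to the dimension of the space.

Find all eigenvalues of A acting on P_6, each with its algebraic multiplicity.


λ = 0 (multiplicity 7)

image of 1: 0
image of x: 1
image of x^2: 3x + 8
image of x^3: (27/4)x^2 + 33x + 51
image of x^4: (27/2)x^3 + 93x^2 + 258x + 180
image of x^5: (405/16)x^4 + (445/2)x^3 + (1695/2)x^2 + 1170x + 1085
image of x^6: (729/16)x^5 + (3885/8)x^4 + (4605/2)x^3 + 4725x^2 + 7725x + 3438
the matrix is upper triangular; its diagonal is (0, 0, 0, 0, 0, 0, 0)
for a triangular matrix the eigenvalues are the diagonal entries, with algebraic multiplicity their repetition count


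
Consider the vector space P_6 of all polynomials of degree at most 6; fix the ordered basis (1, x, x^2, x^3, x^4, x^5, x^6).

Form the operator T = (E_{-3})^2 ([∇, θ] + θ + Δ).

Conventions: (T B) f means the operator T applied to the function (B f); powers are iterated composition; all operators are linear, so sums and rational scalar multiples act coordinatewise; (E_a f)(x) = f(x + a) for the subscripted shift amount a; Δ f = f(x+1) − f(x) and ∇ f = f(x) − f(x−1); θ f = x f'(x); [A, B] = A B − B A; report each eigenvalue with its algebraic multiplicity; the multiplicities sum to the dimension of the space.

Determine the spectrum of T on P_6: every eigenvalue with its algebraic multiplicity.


λ = 0 (multiplicity 1), λ = 1 (multiplicity 1), λ = 2 (multiplicity 1), λ = 3 (multiplicity 1), λ = 4 (multiplicity 1), λ = 5 (multiplicity 1), λ = 6 (multiplicity 1)

image of 1: 0
image of x: x - 4
image of x^2: 2x^2 - 20x + 47
image of x^3: 3x^3 - 48x^2 + 249x - 410
image of x^4: 4x^4 - 88x^3 + 714x^2 - 2504x + 3141
image of x^5: 5x^5 - 140x^4 + 1550x^3 - 8420x^2 + 22185x - 22224
image of x^6: 6x^6 - 204x^5 + 2865x^4 - 21160x^3 + 85995x^2 - 180000x + 148063
the matrix is upper triangular; its diagonal is (0, 1, 2, 3, 4, 5, 6)
for a triangular matrix the eigenvalues are the diagonal entries, with algebraic multiplicity their repetition count


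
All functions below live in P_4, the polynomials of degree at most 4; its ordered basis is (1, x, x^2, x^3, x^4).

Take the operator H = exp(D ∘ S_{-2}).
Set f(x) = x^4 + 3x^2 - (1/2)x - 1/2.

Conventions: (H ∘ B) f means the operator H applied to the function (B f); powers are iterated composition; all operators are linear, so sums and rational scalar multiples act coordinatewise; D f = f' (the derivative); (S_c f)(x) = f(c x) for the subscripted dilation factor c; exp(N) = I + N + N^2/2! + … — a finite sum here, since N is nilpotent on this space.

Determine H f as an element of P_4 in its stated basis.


the image equals g(x) = x^4 + 64x^3 - 765x^2 - (4049/2)x + 2001/2

order-1 term: 64x^3 + 24x + 1
order-2 term: -768x^2 - 24
order-3 term: -2048x
order-4 term: 1024
the series for exp(D ∘ S_{-2}) f terminates at order 4
exp(D ∘ S_{-2}) f = x^4 + 64x^3 - 765x^2 - (4049/2)x + 2001/2


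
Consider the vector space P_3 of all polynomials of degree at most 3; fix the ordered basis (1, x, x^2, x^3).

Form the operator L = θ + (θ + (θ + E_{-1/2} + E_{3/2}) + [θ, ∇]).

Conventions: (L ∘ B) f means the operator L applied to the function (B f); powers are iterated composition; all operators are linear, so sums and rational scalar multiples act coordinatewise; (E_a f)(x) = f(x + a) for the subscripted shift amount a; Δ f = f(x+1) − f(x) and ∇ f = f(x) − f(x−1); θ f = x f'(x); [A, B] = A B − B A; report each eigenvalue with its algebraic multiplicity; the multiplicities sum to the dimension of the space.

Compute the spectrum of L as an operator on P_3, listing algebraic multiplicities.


λ = 2 (multiplicity 1), λ = 5 (multiplicity 1), λ = 8 (multiplicity 1), λ = 11 (multiplicity 1)

image of 1: 2
image of x: 5x
image of x^2: 8x^2 + 9/2
image of x^3: 11x^3 + (27/2)x + 1/4
the matrix is upper triangular; its diagonal is (2, 5, 8, 11)
for a triangular matrix the eigenvalues are the diagonal entries, with algebraic multiplicity their repetition count


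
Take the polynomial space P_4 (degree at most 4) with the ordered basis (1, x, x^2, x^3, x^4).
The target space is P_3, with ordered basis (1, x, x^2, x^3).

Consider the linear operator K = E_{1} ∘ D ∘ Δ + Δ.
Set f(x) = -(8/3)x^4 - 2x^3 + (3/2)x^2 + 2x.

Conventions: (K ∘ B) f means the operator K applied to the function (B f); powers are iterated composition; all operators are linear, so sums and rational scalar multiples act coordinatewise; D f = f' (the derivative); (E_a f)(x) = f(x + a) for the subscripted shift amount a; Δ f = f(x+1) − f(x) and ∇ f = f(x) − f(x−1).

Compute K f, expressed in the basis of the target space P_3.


Δ f = -(32/3)x^3 - 22x^2 - (41/3)x - 7/6
D Δ f = -32x^2 - 44x - 41/3
E_{1} D Δ f = -32x^2 - 108x - 269/3
Δ f = -(32/3)x^3 - 22x^2 - (41/3)x - 7/6
(E_{1} ∘ D ∘ Δ + Δ) f = -(32/3)x^3 - 54x^2 - (365/3)x - 545/6

the image equals g(x) = -(32/3)x^3 - 54x^2 - (365/3)x - 545/6


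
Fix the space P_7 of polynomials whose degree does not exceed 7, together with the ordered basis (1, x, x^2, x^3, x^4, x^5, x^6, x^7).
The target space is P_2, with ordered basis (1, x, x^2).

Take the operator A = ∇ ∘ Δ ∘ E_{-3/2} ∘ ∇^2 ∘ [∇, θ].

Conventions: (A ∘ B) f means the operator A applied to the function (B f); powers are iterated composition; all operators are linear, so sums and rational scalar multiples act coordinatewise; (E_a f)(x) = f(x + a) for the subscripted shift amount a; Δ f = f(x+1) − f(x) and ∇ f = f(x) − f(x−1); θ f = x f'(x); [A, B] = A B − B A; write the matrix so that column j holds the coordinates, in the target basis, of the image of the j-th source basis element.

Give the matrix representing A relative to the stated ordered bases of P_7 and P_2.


the matrix is [[0, 0, 0, 0, 0, 120, -2520, 31710]; [0, 0, 0, 0, 0, 0, 720, -17640]; [0, 0, 0, 0, 0, 0, 0, 2520]] (rows listed top to bottom)

image of 1: 0
image of x: 0
image of x^2: 0
image of x^3: 0
image of x^4: 0
image of x^5: 120
image of x^6: 720x - 2520
image of x^7: 2520x^2 - 17640x + 31710
each image's coordinates form column j of the matrix


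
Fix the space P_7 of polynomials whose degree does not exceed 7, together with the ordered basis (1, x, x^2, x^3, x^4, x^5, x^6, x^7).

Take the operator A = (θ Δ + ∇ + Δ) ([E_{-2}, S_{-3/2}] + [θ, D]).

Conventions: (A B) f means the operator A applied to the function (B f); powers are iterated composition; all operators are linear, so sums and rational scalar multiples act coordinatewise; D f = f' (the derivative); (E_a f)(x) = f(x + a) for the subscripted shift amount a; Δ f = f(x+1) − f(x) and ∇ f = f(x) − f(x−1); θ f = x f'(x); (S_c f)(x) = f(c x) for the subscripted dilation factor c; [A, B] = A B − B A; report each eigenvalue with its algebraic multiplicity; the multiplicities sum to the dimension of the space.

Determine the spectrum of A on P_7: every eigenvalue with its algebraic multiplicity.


image of 1: 0
image of x: 0
image of x^2: -34
image of x^3: (369/2)x - 45
image of x^4: -858x^2 + (381/2)x - 563
image of x^5: (9725/4)x^3 - (2265/4)x^2 + (11355/2)x - 2625/2
image of x^6: -(56115/8)x^4 + (4635/8)x^3 - (132585/4)x^2 + (151395/16)x - 81141/8
image of x^7: (526407/32)x^5 - 420x^4 + (1114225/8)x^3 - (1211595/32)x^2 + (529641/4)x - 494655/16
the matrix is upper triangular; its diagonal is (0, 0, 0, 0, 0, 0, 0, 0)
for a triangular matrix the eigenvalues are the diagonal entries, with algebraic multiplicity their repetition count

λ = 0 (multiplicity 8)


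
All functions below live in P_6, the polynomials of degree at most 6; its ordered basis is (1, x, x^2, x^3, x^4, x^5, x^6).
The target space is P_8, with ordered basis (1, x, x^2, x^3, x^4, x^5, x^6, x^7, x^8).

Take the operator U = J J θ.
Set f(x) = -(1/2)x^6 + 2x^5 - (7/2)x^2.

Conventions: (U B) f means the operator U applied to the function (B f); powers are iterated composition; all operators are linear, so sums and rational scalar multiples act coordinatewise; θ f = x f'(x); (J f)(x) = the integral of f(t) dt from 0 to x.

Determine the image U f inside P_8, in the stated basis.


θ f = -3x^6 + 10x^5 - 7x^2
J θ f = -(3/7)x^7 + (5/3)x^6 - (7/3)x^3
J J θ f = -(3/56)x^8 + (5/21)x^7 - (7/12)x^4

g(x) = -(3/56)x^8 + (5/21)x^7 - (7/12)x^4


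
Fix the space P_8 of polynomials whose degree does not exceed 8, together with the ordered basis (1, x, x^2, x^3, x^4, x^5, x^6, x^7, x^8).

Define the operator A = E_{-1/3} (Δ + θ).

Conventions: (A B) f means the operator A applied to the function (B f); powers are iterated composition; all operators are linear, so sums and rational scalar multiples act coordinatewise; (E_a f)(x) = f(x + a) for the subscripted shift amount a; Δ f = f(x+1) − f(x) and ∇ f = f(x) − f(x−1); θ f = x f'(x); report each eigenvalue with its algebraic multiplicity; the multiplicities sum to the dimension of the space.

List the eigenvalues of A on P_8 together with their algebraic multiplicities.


image of 1: 0
image of x: x + 2/3
image of x^2: 2x^2 + (2/3)x + 5/9
image of x^3: 3x^3 + 2x + 2/9
image of x^4: 4x^4 - (4/3)x^3 + (14/3)x^2 + (20/27)x + 19/81
image of x^5: 5x^5 - (10/3)x^4 + (80/9)x^3 + (40/27)x^2 + (100/81)x + 28/243
image of x^6: 6x^6 - 6x^5 + 15x^4 + (20/9)x^3 + (35/9)x^2 + (2/3)x + 23/243
image of x^7: 7x^7 - (28/3)x^6 + (70/3)x^5 + (70/27)x^4 + (770/81)x^3 + (182/81)x^2 + (490/729)x + 122/2187
image of x^8: 8x^8 - (40/3)x^7 + (308/9)x^6 + (56/27)x^5 + (1610/81)x^4 + (1400/243)x^3 + (1988/729)x^2 + (968/2187)x + 263/6561
the matrix is upper triangular; its diagonal is (0, 1, 2, 3, 4, 5, 6, 7, 8)
for a triangular matrix the eigenvalues are the diagonal entries, with algebraic multiplicity their repetition count

λ = 0 (multiplicity 1), λ = 1 (multiplicity 1), λ = 2 (multiplicity 1), λ = 3 (multiplicity 1), λ = 4 (multiplicity 1), λ = 5 (multiplicity 1), λ = 6 (multiplicity 1), λ = 7 (multiplicity 1), λ = 8 (multiplicity 1)


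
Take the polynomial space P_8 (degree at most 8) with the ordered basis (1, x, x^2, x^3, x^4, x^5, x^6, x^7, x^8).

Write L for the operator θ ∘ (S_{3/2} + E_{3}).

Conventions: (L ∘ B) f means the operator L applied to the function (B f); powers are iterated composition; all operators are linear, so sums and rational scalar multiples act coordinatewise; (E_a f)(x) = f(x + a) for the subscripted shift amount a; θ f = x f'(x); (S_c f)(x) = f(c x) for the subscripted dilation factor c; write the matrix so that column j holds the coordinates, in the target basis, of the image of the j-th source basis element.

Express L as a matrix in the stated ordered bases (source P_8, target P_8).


image of 1: 0
image of x: (5/2)x
image of x^2: (13/2)x^2 + 6x
image of x^3: (105/8)x^3 + 18x^2 + 27x
image of x^4: (97/4)x^4 + 36x^3 + 108x^2 + 108x
image of x^5: (1375/32)x^5 + 60x^4 + 270x^3 + 540x^2 + 405x
image of x^6: (2379/32)x^6 + 90x^5 + 540x^4 + 1620x^3 + 2430x^2 + 1458x
image of x^7: (16205/128)x^7 + 126x^6 + 945x^5 + 3780x^4 + 8505x^3 + 10206x^2 + 5103x
image of x^8: (6817/32)x^8 + 168x^7 + 1512x^6 + 7560x^5 + 22680x^4 + 40824x^3 + 40824x^2 + 17496x
each image's coordinates form column j of the matrix

the matrix is [[0, 0, 0, 0, 0, 0, 0, 0, 0]; [0, 5/2, 6, 27, 108, 405, 1458, 5103, 17496]; [0, 0, 13/2, 18, 108, 540, 2430, 10206, 40824]; [0, 0, 0, 105/8, 36, 270, 1620, 8505, 40824]; [0, 0, 0, 0, 97/4, 60, 540, 3780, 22680]; [0, 0, 0, 0, 0, 1375/32, 90, 945, 7560]; [0, 0, 0, 0, 0, 0, 2379/32, 126, 1512]; [0, 0, 0, 0, 0, 0, 0, 16205/128, 168]; [0, 0, 0, 0, 0, 0, 0, 0, 6817/32]] (rows listed top to bottom)


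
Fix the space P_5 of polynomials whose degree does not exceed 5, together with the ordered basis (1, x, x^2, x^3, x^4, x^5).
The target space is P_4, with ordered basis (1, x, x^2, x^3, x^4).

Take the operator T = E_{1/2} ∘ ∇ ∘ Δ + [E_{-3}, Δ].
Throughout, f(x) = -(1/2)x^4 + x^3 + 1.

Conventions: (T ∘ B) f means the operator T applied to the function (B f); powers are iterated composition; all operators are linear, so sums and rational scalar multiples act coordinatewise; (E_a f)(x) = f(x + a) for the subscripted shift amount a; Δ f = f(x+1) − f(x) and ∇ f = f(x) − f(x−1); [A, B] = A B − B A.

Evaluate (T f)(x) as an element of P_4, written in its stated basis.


the result is g(x) = -6x^2 + 1/2

Δ f = -2x^3 + x + 1/2
∇ Δ f = -6x^2 + 6x - 1
E_{1/2} ∇ Δ f = -6x^2 + 1/2
Δ f = -2x^3 + x + 1/2
E_{-3} Δ f = -2x^3 + 18x^2 - 53x + 103/2
E_{-3} f = -(1/2)x^4 + 7x^3 - 36x^2 + 81x - 133/2
Δ E_{-3} f = -2x^3 + 18x^2 - 53x + 103/2
[E_{-3}, Δ] f = 0
(E_{1/2} ∘ ∇ ∘ Δ + [E_{-3}, Δ]) f = -6x^2 + 1/2


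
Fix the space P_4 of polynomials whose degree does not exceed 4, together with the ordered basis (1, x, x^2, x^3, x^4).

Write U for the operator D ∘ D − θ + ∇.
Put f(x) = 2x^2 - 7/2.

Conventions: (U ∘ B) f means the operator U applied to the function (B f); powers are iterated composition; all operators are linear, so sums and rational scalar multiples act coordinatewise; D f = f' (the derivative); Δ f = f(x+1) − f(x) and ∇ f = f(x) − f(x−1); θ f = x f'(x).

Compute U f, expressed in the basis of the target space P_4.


the image equals g(x) = -4x^2 + 4x + 2

D f = 4x
D D f = 4
θ f = 4x^2
(-θ) f = -4x^2
∇ f = 4x - 2
(D ∘ D − θ + ∇) f = -4x^2 + 4x + 2


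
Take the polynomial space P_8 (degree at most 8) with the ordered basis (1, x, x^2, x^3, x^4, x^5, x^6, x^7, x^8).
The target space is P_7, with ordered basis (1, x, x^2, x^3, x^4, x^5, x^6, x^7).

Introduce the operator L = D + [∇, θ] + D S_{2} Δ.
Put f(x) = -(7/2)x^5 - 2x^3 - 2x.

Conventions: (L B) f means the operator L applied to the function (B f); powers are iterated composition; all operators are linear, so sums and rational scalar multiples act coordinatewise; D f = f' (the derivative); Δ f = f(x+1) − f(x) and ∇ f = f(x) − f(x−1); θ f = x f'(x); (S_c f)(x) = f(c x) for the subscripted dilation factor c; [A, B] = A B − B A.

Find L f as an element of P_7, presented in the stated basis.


D f = -(35/2)x^4 - 6x^2 - 2
θ f = -(35/2)x^5 - 6x^3 - 2x
∇ θ f = -(175/2)x^4 + 175x^3 - 193x^2 + (211/2)x - 51/2
∇ f = -(35/2)x^4 + 35x^3 - 41x^2 + (47/2)x - 15/2
θ ∇ f = -70x^4 + 105x^3 - 82x^2 + (47/2)x
[∇, θ] f = -(35/2)x^4 + 70x^3 - 111x^2 + 82x - 51/2
Δ f = -(35/2)x^4 - 35x^3 - 41x^2 - (47/2)x - 15/2
S_{2} Δ f = -280x^4 - 280x^3 - 164x^2 - 47x - 15/2
D (S_{2} Δ) f = -1120x^3 - 840x^2 - 328x - 47
(D + [∇, θ] + D S_{2} Δ) f = -35x^4 - 1050x^3 - 957x^2 - 246x - 149/2

the result is g(x) = -35x^4 - 1050x^3 - 957x^2 - 246x - 149/2


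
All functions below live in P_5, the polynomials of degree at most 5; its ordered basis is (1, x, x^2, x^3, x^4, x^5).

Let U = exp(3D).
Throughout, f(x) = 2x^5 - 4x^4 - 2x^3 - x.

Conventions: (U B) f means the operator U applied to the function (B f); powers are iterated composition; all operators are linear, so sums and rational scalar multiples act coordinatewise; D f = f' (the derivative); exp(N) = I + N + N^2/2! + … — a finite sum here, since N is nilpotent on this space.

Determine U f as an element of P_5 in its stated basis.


order-1 term: 30x^4 - 48x^3 - 18x^2 - 3
order-2 term: 180x^3 - 216x^2 - 54x
order-3 term: 540x^2 - 432x - 54
order-4 term: 810x - 324
order-5 term: 486
the series for exp(3D) f terminates at order 5
exp(3D) f = 2x^5 + 26x^4 + 130x^3 + 306x^2 + 323x + 105

the result is g(x) = 2x^5 + 26x^4 + 130x^3 + 306x^2 + 323x + 105


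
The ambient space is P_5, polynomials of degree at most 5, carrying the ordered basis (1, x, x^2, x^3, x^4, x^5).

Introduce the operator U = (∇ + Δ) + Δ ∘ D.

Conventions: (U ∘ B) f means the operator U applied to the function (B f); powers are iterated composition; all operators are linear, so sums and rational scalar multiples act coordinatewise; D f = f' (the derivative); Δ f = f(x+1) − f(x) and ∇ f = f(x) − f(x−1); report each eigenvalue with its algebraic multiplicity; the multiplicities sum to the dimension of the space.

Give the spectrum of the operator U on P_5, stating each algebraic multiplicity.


λ = 0 (multiplicity 6)

image of 1: 0
image of x: 2
image of x^2: 4x + 2
image of x^3: 6x^2 + 6x + 5
image of x^4: 8x^3 + 12x^2 + 20x + 4
image of x^5: 10x^4 + 20x^3 + 50x^2 + 20x + 7
the matrix is upper triangular; its diagonal is (0, 0, 0, 0, 0, 0)
for a triangular matrix the eigenvalues are the diagonal entries, with algebraic multiplicity their repetition count


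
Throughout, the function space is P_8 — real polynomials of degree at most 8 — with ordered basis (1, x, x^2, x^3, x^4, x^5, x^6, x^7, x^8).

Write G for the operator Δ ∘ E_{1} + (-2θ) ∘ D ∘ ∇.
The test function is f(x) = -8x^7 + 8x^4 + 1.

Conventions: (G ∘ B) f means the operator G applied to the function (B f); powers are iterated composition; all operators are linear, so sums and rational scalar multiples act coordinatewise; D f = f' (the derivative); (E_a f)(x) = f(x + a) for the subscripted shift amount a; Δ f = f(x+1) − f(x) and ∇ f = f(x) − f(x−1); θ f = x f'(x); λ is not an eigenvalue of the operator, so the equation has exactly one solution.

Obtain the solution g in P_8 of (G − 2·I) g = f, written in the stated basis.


the result is g(x) = 4x^7 + 14x^6 - 672x^5 - 879x^4 + 31352x^3 - 1590x^2 - 80796x + 50635

write g with unknown coordinates in the stated basis and equate coefficients in (G − 2·I) g = f
solving from the highest basis element down gives g = 4x^7 + 14x^6 - 672x^5 - 879x^4 + 31352x^3 - 1590x^2 - 80796x + 50635
check: G g = 28x^6 - 1344x^5 - 1750x^4 + 62704x^3 - 3180x^2 - 161592x + 101271
so G g − 2·g = -8x^7 + 8x^4 + 1 = f ✓


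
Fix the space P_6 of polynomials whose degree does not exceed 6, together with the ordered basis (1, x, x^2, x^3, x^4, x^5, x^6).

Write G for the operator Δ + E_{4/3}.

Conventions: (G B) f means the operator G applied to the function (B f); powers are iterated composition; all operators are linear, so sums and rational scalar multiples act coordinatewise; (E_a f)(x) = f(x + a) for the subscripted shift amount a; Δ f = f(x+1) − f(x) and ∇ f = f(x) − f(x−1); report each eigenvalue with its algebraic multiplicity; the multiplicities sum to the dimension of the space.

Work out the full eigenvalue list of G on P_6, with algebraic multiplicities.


image of 1: 1
image of x: x + 7/3
image of x^2: x^2 + (14/3)x + 25/9
image of x^3: x^3 + 7x^2 + (25/3)x + 91/27
image of x^4: x^4 + (28/3)x^3 + (50/3)x^2 + (364/27)x + 337/81
image of x^5: x^5 + (35/3)x^4 + (250/9)x^3 + (910/27)x^2 + (1685/81)x + 1267/243
image of x^6: x^6 + 14x^5 + (125/3)x^4 + (1820/27)x^3 + (1685/27)x^2 + (2534/81)x + 4825/729
the matrix is upper triangular; its diagonal is (1, 1, 1, 1, 1, 1, 1)
for a triangular matrix the eigenvalues are the diagonal entries, with algebraic multiplicity their repetition count

λ = 1 (multiplicity 7)


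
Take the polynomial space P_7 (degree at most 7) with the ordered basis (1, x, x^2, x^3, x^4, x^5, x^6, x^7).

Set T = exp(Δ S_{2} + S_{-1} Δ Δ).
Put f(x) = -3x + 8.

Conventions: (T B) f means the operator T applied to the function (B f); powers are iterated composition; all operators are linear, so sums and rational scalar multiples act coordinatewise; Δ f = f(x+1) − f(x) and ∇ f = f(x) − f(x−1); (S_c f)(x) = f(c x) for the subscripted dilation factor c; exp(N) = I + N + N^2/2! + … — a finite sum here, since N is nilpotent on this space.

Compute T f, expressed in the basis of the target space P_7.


the image equals g(x) = -3x + 2

order-1 term: -6
the series for exp(Δ S_{2} + S_{-1} Δ Δ) f terminates at order 1
exp(Δ S_{2} + S_{-1} Δ Δ) f = -3x + 2


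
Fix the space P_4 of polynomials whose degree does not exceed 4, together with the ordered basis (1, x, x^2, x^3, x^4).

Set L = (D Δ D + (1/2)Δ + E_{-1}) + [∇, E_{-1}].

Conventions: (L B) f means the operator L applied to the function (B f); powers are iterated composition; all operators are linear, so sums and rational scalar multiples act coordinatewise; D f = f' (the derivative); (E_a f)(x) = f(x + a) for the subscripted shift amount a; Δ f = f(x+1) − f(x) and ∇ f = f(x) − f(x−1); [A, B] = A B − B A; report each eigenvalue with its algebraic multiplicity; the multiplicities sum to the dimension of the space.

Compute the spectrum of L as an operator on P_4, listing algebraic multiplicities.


image of 1: 1
image of x: x - 1/2
image of x^2: x^2 - x + 3/2
image of x^3: x^3 - (3/2)x^2 + (9/2)x + 11/2
image of x^4: x^4 - 2x^3 + 9x^2 + 22x + 27/2
the matrix is upper triangular; its diagonal is (1, 1, 1, 1, 1)
for a triangular matrix the eigenvalues are the diagonal entries, with algebraic multiplicity their repetition count

λ = 1 (multiplicity 5)


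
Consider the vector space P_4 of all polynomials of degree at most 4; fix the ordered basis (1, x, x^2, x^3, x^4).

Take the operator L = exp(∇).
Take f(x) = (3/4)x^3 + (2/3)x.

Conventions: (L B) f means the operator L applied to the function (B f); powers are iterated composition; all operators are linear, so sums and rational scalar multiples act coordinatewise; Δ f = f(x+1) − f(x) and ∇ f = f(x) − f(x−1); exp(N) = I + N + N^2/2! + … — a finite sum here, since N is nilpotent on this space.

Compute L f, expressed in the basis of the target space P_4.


the result is g(x) = (3/4)x^3 + (9/4)x^2 + (2/3)x - 1/12

order-1 term: (9/4)x^2 - (9/4)x + 17/12
order-2 term: (9/4)x - 9/4
order-3 term: 3/4
the series for exp(∇) f terminates at order 3
exp(∇) f = (3/4)x^3 + (9/4)x^2 + (2/3)x - 1/12


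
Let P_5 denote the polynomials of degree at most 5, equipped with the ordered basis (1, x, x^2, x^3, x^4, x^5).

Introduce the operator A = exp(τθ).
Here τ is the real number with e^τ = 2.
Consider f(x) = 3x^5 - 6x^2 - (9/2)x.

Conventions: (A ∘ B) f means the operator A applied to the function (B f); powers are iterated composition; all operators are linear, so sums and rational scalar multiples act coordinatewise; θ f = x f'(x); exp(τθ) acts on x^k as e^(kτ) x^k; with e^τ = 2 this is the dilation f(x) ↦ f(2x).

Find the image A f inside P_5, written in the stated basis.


g(x) = 96x^5 - 24x^2 - 9x

exp(τθ) x^k = e^(kτ) x^k; with e^τ = 2 this sends x^k to 2^k x^k
x ↦ 2 x
x^2 ↦ 4 x^2
x^5 ↦ 32 x^5
applying this coordinatewise to f: exp(τθ) f = 96x^5 - 24x^2 - 9x


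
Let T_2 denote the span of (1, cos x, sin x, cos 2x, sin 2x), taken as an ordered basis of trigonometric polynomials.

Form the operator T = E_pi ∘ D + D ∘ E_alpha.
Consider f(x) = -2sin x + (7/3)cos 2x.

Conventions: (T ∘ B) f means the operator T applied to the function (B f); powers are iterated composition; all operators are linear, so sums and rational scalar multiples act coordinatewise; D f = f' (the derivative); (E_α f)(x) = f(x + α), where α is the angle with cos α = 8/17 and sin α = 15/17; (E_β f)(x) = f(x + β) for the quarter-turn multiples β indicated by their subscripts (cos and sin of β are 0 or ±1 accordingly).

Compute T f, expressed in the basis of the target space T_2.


the result is g(x) = (18/17)cos x + (30/17)sin x - (1120/289)cos 2x - (1792/867)sin 2x

D f = -2cos x - (14/3)sin 2x
E_pi D f = 2cos x - (14/3)sin 2x
E_alpha f = -(30/17)cos x - (16/17)sin x - (1127/867)cos 2x - (560/289)sin 2x
D E_alpha f = -(16/17)cos x + (30/17)sin x - (1120/289)cos 2x + (2254/867)sin 2x
(E_pi ∘ D + D ∘ E_alpha) f = (18/17)cos x + (30/17)sin x - (1120/289)cos 2x - (1792/867)sin 2x
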